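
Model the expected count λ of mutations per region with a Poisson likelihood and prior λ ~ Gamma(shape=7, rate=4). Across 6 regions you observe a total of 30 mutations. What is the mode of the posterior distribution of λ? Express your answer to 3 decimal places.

Σxᵢ = 30, n = 6.
Posterior ∝ λ^6e^(−4λ) · λ^30e^(−6λ) = λ^36e^(−10λ), i.e. Gamma(shape=37, rate=10).
The mode of a Gamma(a, b) with a ≥ 1 (shape–rate) is (a−1)/b = 36/10 ≈ 3.600.

λ̂_MAP = 3.600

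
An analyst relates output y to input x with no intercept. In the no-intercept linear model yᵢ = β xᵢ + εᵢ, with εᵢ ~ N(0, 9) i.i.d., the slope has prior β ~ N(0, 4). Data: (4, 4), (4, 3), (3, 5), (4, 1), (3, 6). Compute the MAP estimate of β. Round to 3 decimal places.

log p(β | y) = −Σ(yᵢ − βxᵢ)²/(2·9) − β²/(2·4) + const.
Setting the derivative to zero: Σxᵢ(yᵢ − βxᵢ)/9 − β/4 = 0, so β = Σxᵢyᵢ / (Σxᵢ² + σ²/τ²).
Σxᵢyᵢ = 4·4 + 4·3 + 3·5 + 4·1 + 3·6 = 65; Σxᵢ² = 66; σ²/τ² = 2.25.
β̂_MAP = 65 / (66 + 2.25) = 65/68.25 ≈ 0.952.

β̂_MAP = 0.952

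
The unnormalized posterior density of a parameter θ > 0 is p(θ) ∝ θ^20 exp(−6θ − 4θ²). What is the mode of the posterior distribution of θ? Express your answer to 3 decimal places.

θ̂_MAP = 1.250

ℓ'(θ) = 20/θ − 6 − 8θ. Setting this to zero and multiplying by θ: 8θ² + 6θ − 20 = 0.
θ = (−6 + √(6² + 4·8·20)) / (2·8) = (−6 + √676) / 16 = (−6 + 26)/16 = 5/4.
ℓ''(θ) = −20/θ² − 8 < 0, confirming a maximum.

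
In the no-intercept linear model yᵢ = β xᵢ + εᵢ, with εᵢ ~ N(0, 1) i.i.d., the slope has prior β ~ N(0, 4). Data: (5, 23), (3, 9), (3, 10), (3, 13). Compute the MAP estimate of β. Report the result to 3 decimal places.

log p(β | y) = −Σ(yᵢ − βxᵢ)²/(2·1) − β²/(2·4) + const.
Setting the derivative to zero: Σxᵢ(yᵢ − βxᵢ)/1 − β/4 = 0, so β = Σxᵢyᵢ / (Σxᵢ² + σ²/τ²).
Σxᵢyᵢ = 5·23 + 3·9 + 3·10 + 3·13 = 211; Σxᵢ² = 52; σ²/τ² = 0.25.
β̂_MAP = 211 / (52 + 0.25) = 211/52.25 ≈ 4.038.

β̂_MAP = 4.038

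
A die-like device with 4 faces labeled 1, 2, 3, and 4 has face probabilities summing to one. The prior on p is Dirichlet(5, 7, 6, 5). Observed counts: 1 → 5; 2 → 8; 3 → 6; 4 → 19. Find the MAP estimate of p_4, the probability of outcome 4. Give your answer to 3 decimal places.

The posterior is Dirichlet(αᵢ + nᵢ) = Dirichlet(10, 15, 12, 24).
For a Dirichlet(a₁,…,a_K) with all aᵢ > 1, the mode has j-th component (aⱼ − 1)/(Σaᵢ − K).
Here Σaᵢ = 61 and K = 4, so p_4 = (24 − 1)/(61 − 4) = 23/57 ≈ 0.404.

MAP estimate: 0.404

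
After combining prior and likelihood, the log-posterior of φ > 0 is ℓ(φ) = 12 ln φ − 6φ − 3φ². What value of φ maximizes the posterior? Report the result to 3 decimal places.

φ̂_MAP = 1.000

ℓ'(φ) = 12/φ − 6 − 6φ. Setting this to zero and multiplying by φ: 6φ² + 6φ − 12 = 0.
φ = (−6 + √(6² + 4·6·12)) / (2·6) = (−6 + √324) / 12 = (−6 + 18)/12 = 1.
ℓ''(φ) = −12/φ² − 6 < 0, confirming a maximum.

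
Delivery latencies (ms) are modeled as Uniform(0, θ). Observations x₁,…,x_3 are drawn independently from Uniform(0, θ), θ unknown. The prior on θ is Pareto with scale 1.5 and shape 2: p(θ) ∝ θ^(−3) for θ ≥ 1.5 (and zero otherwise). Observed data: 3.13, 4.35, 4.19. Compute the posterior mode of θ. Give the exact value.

θ̂_MAP = 4.35

The Uniform(0, θ) likelihood is θ^(−n) for θ ≥ max(xᵢ), zero otherwise. Here max(xᵢ) = 4.35.
Posterior ∝ θ^(−3) · θ^(−3) = θ^(−6) on θ ≥ max(1.5, 4.35) = 4.35.
This density is strictly decreasing in θ, so the posterior mode lies at the lower boundary of the support.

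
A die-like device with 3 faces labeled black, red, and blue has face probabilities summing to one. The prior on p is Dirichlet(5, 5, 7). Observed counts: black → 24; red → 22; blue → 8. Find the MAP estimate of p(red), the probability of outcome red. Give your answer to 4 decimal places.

MAP estimate of p(red) = 0.3824

The posterior is Dirichlet(αᵢ + nᵢ) = Dirichlet(29, 27, 15).
For a Dirichlet(a₁,…,a_K) with all aᵢ > 1, the mode has j-th component (aⱼ − 1)/(Σaᵢ − K).
Here Σaᵢ = 71 and K = 3, so p(red) = (27 − 1)/(71 − 3) = 26/68 ≈ 0.3824.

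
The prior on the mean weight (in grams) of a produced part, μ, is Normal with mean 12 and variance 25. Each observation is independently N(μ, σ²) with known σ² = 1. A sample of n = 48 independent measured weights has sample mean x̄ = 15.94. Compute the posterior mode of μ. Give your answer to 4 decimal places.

μ̂_MAP = 15.9367

n = 48, x̄ = 15.94.
For a Normal prior and Normal likelihood with known variance, the posterior is Normal; its mode equals its mean, the precision-weighted average.
Prior precision 1/σ₀² = 1/25 = 0.04; data precision n/σ² = 48/1 = 48.
μ̂ = (0.04·12 + 48·15.94) / (0.04 + 48) = 765.6/48.04 = 19140/1201 ≈ 15.9367.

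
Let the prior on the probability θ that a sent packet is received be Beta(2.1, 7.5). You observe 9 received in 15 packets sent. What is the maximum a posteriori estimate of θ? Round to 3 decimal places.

θ̂_MAP = 0.447

Prior: Beta(2.1, 7.5).
Data: 9 successes in 15 trials. The binomial likelihood contributes θ^9(1−θ)^6, so the posterior is Beta(2.1+9, 7.5+6) = Beta(11.1, 13.5).
For Beta(a, b) with a, b > 1 the mode is (a−1)/(a+b−2) = 10.1/22.6 ≈ 0.447.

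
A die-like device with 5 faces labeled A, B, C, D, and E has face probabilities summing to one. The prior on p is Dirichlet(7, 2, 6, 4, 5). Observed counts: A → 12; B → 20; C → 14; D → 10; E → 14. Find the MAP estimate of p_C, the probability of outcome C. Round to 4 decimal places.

MAP estimate of p_C = 0.2135

The posterior is Dirichlet(αᵢ + nᵢ) = Dirichlet(19, 22, 20, 14, 19).
For a Dirichlet(a₁,…,a_K) with all aᵢ > 1, the mode has j-th component (aⱼ − 1)/(Σaᵢ − K).
Here Σaᵢ = 94 and K = 5, so p_C = (20 − 1)/(94 − 5) = 19/89 ≈ 0.2135.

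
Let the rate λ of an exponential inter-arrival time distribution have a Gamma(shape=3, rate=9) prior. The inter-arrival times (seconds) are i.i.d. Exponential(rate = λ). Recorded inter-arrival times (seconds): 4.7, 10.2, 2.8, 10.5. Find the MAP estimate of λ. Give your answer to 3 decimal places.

λ̂_MAP = 0.161

The Exponential(rate=λ) likelihood is ∝ λ^n e^(−λΣtᵢ). Here n = 4 and Σtᵢ = 4.7 + 10.2 + 2.8 + 10.5 = 28.2.
Posterior ∝ λ^2e^(−9λ) · λ^4e^(−28.2λ) = λ^6e^(−37.2λ), i.e. Gamma(7, 37.2).
Mode = (a−1)/b = 6/37.2 ≈ 0.161.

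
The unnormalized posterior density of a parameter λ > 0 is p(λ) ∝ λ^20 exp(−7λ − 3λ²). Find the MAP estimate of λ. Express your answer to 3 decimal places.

ℓ'(λ) = 20/λ − 7 − 6λ. Setting this to zero and multiplying by λ: 6λ² + 7λ − 20 = 0.
λ = (−7 + √(7² + 4·6·20)) / (2·6) = (−7 + √529) / 12 = (−7 + 23)/12 = 4/3.
ℓ''(λ) = −20/λ² − 6 < 0, confirming a maximum.

λ̂_MAP = 1.333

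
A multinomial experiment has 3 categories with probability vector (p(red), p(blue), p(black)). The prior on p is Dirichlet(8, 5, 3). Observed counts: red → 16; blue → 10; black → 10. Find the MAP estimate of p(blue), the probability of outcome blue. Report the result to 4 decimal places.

MAP estimate of p(blue) = 0.2857

The posterior is Dirichlet(αᵢ + nᵢ) = Dirichlet(24, 15, 13).
For a Dirichlet(a₁,…,a_K) with all aᵢ > 1, the mode has j-th component (aⱼ − 1)/(Σaᵢ − K).
Here Σaᵢ = 52 and K = 3, so p(blue) = (15 − 1)/(52 − 3) = 14/49 ≈ 0.2857.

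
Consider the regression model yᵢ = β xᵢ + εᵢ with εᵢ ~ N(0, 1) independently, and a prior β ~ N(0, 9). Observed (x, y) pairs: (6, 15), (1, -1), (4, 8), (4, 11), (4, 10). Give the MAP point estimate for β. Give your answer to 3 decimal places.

log p(β | y) = −Σ(yᵢ − βxᵢ)²/(2·1) − β²/(2·9) + const.
Setting the derivative to zero: Σxᵢ(yᵢ − βxᵢ)/1 − β/9 = 0, so β = Σxᵢyᵢ / (Σxᵢ² + σ²/τ²).
Σxᵢyᵢ = 6·15 + 1·(-1) + 4·8 + 4·11 + 4·10 = 205; Σxᵢ² = 85; σ²/τ² = 1/9.
β̂_MAP = 205 / (85 + 1/9) = 205/(766/9) = 1845/766 ≈ 2.409.

β̂_MAP = 2.409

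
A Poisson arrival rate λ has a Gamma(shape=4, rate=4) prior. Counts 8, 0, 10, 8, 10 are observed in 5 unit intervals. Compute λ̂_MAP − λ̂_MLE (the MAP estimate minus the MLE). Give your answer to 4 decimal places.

Σxᵢ = 36. Posterior is Gamma(40, 9); MAP = (40−1)/9 = 39/9 ≈ 4.33333.
MLE = x̄ = 36/5 ≈ 7.20000.
Difference = 39/9 − 36/5 = -43/15 ≈ -2.8667.

MAP − MLE = -2.8667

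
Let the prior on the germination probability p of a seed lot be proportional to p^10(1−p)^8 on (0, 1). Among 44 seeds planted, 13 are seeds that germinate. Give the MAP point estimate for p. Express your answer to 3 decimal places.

p̂_MAP = 0.371

The prior density ∝ p^10(1−p)^8 is the kernel of Beta(11, 9).
Data: 13 successes in 44 trials. The binomial likelihood contributes p^13(1−p)^31, so the posterior is Beta(11+13, 9+31) = Beta(24, 40).
For Beta(a, b) with a, b > 1 the mode is (a−1)/(a+b−2) = 23/62 ≈ 0.371.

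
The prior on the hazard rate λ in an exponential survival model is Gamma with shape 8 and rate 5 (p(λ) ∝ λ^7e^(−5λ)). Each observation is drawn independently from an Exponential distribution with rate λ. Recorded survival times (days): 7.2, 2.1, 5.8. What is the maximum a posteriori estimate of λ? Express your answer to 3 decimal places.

The Exponential(rate=λ) likelihood is ∝ λ^n e^(−λΣtᵢ). Here n = 3 and Σtᵢ = 7.2 + 2.1 + 5.8 = 15.1.
Posterior ∝ λ^7e^(−5λ) · λ^3e^(−15.1λ) = λ^10e^(−20.1λ), i.e. Gamma(11, 20.1).
Mode = (a−1)/b = 10/20.1 ≈ 0.498.

λ̂_MAP = 0.498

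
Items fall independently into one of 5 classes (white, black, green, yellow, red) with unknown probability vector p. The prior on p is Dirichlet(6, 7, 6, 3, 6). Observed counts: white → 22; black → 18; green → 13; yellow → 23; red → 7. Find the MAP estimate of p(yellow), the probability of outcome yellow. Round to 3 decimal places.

MAP estimate of p(yellow) = 0.236

The posterior is Dirichlet(αᵢ + nᵢ) = Dirichlet(28, 25, 19, 26, 13).
For a Dirichlet(a₁,…,a_K) with all aᵢ > 1, the mode has j-th component (aⱼ − 1)/(Σaᵢ − K).
Here Σaᵢ = 111 and K = 5, so p(yellow) = (26 − 1)/(111 − 5) = 25/106 ≈ 0.236.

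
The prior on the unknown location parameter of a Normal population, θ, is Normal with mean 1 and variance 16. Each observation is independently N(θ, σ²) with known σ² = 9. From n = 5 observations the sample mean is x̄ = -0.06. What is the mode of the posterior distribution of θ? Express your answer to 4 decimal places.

θ̂_MAP = 0.0472

n = 5, x̄ = -0.06.
For a Normal prior and Normal likelihood with known variance, the posterior is Normal; its mode equals its mean, the precision-weighted average.
Prior precision 1/σ₀² = 1/16 = 0.0625; data precision n/σ² = 5/9.
θ̂ = (0.0625·1 + (5/9)·(-0.06)) / (0.0625 + 5/9) = (7/240)/(89/144) = 21/445 ≈ 0.0472.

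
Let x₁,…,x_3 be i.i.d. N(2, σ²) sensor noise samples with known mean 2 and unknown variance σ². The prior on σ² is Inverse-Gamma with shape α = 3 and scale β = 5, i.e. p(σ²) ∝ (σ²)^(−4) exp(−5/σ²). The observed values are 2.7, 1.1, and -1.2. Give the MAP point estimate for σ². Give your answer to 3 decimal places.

Sum of squared deviations about the known mean: SS = (2.7−2)² + (1.1−2)² + (-1.2−2)² = 11.54.
The Normal likelihood contributes (σ²)^(−n/2) exp(−SS/(2σ²)), so the posterior is Inverse-Gamma(α + n/2, β + SS/2) = Inverse-Gamma(4.5, 10.77).
The mode of Inverse-Gamma(a, b) is b/(a+1) = 10.77/5.5 ≈ 1.958.

σ̂²_MAP = 1.958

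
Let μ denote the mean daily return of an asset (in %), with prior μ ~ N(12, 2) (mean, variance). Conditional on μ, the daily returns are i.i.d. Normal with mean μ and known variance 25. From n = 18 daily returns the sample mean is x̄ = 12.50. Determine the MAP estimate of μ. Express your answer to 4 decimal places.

μ̂_MAP = 12.2951

n = 18, x̄ = 12.50.
For a Normal prior and Normal likelihood with known variance, the posterior is Normal; its mode equals its mean, the precision-weighted average.
Prior precision 1/σ₀² = 1/2 = 0.5; data precision n/σ² = 18/25 = 0.72.
μ̂ = (0.5·12 + 0.72·12.5) / (0.5 + 0.72) = 15/1.22 = 750/61 ≈ 12.2951.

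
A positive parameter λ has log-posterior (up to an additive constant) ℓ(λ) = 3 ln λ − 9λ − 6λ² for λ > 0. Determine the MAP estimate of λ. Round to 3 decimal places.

ℓ'(λ) = 3/λ − 9 − 12λ. Setting this to zero and multiplying by λ: 12λ² + 9λ − 3 = 0.
λ = (−9 + √(9² + 4·12·3)) / (2·12) = (−9 + √225) / 24 = (−9 + 15)/24 = 1/4.
ℓ''(λ) = −3/λ² − 12 < 0, confirming a maximum.

λ̂_MAP = 0.250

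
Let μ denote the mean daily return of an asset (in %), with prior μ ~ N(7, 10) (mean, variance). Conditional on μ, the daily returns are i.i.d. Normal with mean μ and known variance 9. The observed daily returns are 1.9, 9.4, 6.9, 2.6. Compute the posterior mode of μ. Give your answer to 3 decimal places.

n = 4; x̄ = (1.9 + 9.4 + 6.9 + 2.6)/4 = 20.8/4 = 5.2.
For a Normal prior and Normal likelihood with known variance, the posterior is Normal; its mode equals its mean, the precision-weighted average.
Prior precision 1/σ₀² = 1/10 = 0.1; data precision n/σ² = 4/9.
μ̂ = (0.1·7 + (4/9)·5.2) / (0.1 + 4/9) = (271/90)/(49/90) = 271/49 ≈ 5.531.

μ̂_MAP = 5.531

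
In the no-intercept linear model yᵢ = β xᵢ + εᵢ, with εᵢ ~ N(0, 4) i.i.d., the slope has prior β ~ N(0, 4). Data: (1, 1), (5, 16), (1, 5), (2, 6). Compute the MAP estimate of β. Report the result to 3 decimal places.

log p(β | y) = −Σ(yᵢ − βxᵢ)²/(2·4) − β²/(2·4) + const.
Setting the derivative to zero: Σxᵢ(yᵢ − βxᵢ)/4 − β/4 = 0, so β = Σxᵢyᵢ / (Σxᵢ² + σ²/τ²).
Σxᵢyᵢ = 1·1 + 5·16 + 1·5 + 2·6 = 98; Σxᵢ² = 31; σ²/τ² = 1.
β̂_MAP = 98 / (31 + 1) = 98/32 ≈ 3.063.

β̂_MAP = 3.063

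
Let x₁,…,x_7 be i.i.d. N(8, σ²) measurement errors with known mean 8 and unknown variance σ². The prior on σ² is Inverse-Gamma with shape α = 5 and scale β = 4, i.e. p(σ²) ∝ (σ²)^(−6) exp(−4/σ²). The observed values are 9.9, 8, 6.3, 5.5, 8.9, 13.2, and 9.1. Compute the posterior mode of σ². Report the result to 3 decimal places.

σ̂²_MAP = 2.622

Sum of squared deviations about the known mean: SS = (9.9−8)² + (8−8)² + (6.3−8)² + (5.5−8)² + (8.9−8)² + (13.2−8)² + (9.1−8)² = 41.81.
The Normal likelihood contributes (σ²)^(−n/2) exp(−SS/(2σ²)), so the posterior is Inverse-Gamma(α + n/2, β + SS/2) = Inverse-Gamma(8.5, 24.905).
The mode of Inverse-Gamma(a, b) is b/(a+1) = 24.905/9.5 ≈ 2.622.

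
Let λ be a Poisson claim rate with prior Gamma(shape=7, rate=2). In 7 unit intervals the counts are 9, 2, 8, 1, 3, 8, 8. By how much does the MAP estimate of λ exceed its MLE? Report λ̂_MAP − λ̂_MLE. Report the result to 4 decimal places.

MAP − MLE = -0.5714

Σxᵢ = 39. Posterior is Gamma(46, 9); MAP = (46−1)/9 = 45/9 ≈ 5.00000.
MLE = x̄ = 39/7 ≈ 5.57143.
Difference = 45/9 − 39/7 = -4/7 ≈ -0.5714.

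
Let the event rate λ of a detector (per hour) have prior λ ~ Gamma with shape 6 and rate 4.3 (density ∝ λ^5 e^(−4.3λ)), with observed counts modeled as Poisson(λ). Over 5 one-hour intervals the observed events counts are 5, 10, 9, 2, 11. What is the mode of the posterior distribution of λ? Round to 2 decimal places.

Σxᵢ = 5+10+9+2+11 = 37, with n = 5.
Posterior ∝ λ^5e^(−4.3λ) · λ^37e^(−5λ) = λ^42e^(−9.3λ), i.e. Gamma(shape=43, rate=9.3).
The mode of a Gamma(a, b) with a ≥ 1 (shape–rate) is (a−1)/b = 42/9.3 ≈ 4.52.

λ̂_MAP = 4.52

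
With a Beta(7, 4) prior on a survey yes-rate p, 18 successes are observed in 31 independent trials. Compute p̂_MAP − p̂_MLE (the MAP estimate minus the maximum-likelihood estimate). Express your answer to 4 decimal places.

MAP − MLE = 0.0194

Posterior is Beta(25, 17); MAP = (25−1)/(42−2) = 24/40 ≈ 0.60000.
MLE ignores the prior: p̂_MLE = k/n = 18/31 ≈ 0.58065.
Difference = 24/40 − 18/31 = 3/155 ≈ 0.0194.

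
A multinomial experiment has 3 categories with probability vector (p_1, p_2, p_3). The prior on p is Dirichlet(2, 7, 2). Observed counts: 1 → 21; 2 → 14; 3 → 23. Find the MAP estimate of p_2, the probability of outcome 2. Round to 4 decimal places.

MAP estimate: 0.3030

The posterior is Dirichlet(αᵢ + nᵢ) = Dirichlet(23, 21, 25).
For a Dirichlet(a₁,…,a_K) with all aᵢ > 1, the mode has j-th component (aⱼ − 1)/(Σaᵢ − K).
Here Σaᵢ = 69 and K = 3, so p_2 = (21 − 1)/(69 − 3) = 20/66 ≈ 0.3030.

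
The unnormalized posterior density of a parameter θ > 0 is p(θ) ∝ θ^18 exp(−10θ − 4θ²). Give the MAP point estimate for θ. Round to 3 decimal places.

ℓ'(θ) = 18/θ − 10 − 8θ. Setting this to zero and multiplying by θ: 8θ² + 10θ − 18 = 0.
θ = (−10 + √(10² + 4·8·18)) / (2·8) = (−10 + √676) / 16 = (−10 + 26)/16 = 1.
ℓ''(θ) = −18/θ² − 8 < 0, confirming a maximum.

θ̂_MAP = 1.000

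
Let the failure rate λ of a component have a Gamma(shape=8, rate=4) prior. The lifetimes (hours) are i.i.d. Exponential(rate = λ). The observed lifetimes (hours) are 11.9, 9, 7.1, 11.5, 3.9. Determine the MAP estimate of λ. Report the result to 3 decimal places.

The Exponential(rate=λ) likelihood is ∝ λ^n e^(−λΣtᵢ). Here n = 5 and Σtᵢ = 11.9 + 9 + 7.1 + 11.5 + 3.9 = 43.4.
Posterior ∝ λ^7e^(−4λ) · λ^5e^(−43.4λ) = λ^12e^(−47.4λ), i.e. Gamma(13, 47.4).
Mode = (a−1)/b = 12/47.4 ≈ 0.253.

λ̂_MAP = 0.253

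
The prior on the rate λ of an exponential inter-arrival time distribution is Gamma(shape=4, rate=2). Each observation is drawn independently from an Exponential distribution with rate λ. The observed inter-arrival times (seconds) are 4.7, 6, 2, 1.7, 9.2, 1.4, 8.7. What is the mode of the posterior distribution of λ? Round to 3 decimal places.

λ̂_MAP = 0.280

The Exponential(rate=λ) likelihood is ∝ λ^n e^(−λΣtᵢ). Here n = 7 and Σtᵢ = 4.7 + 6 + 2 + 1.7 + 9.2 + 1.4 + 8.7 = 33.7.
Posterior ∝ λ^3e^(−2λ) · λ^7e^(−33.7λ) = λ^10e^(−35.7λ), i.e. Gamma(11, 35.7).
Mode = (a−1)/b = 10/35.7 ≈ 0.280.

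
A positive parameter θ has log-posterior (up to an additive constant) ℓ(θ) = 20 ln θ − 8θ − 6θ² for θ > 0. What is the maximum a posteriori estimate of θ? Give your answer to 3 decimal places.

θ̂_MAP = 1.000

ℓ'(θ) = 20/θ − 8 − 12θ. Setting this to zero and multiplying by θ: 12θ² + 8θ − 20 = 0.
θ = (−8 + √(8² + 4·12·20)) / (2·12) = (−8 + √1024) / 24 = (−8 + 32)/24 = 1.
ℓ''(θ) = −20/θ² − 12 < 0, confirming a maximum.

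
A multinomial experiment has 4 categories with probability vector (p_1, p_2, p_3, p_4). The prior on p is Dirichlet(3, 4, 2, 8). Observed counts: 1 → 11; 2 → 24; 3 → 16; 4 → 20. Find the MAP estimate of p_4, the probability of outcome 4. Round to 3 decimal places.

MAP estimate: 0.321

The posterior is Dirichlet(αᵢ + nᵢ) = Dirichlet(14, 28, 18, 28).
For a Dirichlet(a₁,…,a_K) with all aᵢ > 1, the mode has j-th component (aⱼ − 1)/(Σaᵢ − K).
Here Σaᵢ = 88 and K = 4, so p_4 = (28 − 1)/(88 − 4) = 27/84 ≈ 0.321.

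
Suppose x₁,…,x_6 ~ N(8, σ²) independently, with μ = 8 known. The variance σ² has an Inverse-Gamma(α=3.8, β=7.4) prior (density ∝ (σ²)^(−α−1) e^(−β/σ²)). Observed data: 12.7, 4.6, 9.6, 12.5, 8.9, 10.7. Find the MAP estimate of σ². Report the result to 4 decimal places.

σ̂²_MAP = 5.0872

Sum of squared deviations about the known mean: SS = (12.7−8)² + (4.6−8)² + (9.6−8)² + (12.5−8)² + (8.9−8)² + (10.7−8)² = 64.56.
The Normal likelihood contributes (σ²)^(−n/2) exp(−SS/(2σ²)), so the posterior is Inverse-Gamma(α + n/2, β + SS/2) = Inverse-Gamma(6.8, 39.68).
The mode of Inverse-Gamma(a, b) is b/(a+1) = 39.68/7.8 ≈ 5.0872.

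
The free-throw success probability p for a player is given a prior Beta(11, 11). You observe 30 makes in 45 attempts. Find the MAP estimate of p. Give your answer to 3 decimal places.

Prior: Beta(11, 11).
Data: 30 successes in 45 trials. The binomial likelihood contributes p^30(1−p)^15, so the posterior is Beta(11+30, 11+15) = Beta(41, 26).
For Beta(a, b) with a, b > 1 the mode is (a−1)/(a+b−2) = 40/65 ≈ 0.615.

p̂_MAP = 0.615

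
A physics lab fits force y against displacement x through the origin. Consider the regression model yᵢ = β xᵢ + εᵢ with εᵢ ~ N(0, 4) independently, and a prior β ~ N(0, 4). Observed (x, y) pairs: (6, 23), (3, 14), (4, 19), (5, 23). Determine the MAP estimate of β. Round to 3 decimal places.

β̂_MAP = 4.264

log p(β | y) = −Σ(yᵢ − βxᵢ)²/(2·4) − β²/(2·4) + const.
Setting the derivative to zero: Σxᵢ(yᵢ − βxᵢ)/4 − β/4 = 0, so β = Σxᵢyᵢ / (Σxᵢ² + σ²/τ²).
Σxᵢyᵢ = 6·23 + 3·14 + 4·19 + 5·23 = 371; Σxᵢ² = 86; σ²/τ² = 1.
β̂_MAP = 371 / (86 + 1) = 371/87 ≈ 4.264.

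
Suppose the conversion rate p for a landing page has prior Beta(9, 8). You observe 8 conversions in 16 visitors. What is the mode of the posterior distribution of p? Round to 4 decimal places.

p̂_MAP = 0.5161

Prior: Beta(9, 8).
Data: 8 successes in 16 trials. The binomial likelihood contributes p^8(1−p)^8, so the posterior is Beta(9+8, 8+8) = Beta(17, 16).
For Beta(a, b) with a, b > 1 the mode is (a−1)/(a+b−2) = 16/31 ≈ 0.5161.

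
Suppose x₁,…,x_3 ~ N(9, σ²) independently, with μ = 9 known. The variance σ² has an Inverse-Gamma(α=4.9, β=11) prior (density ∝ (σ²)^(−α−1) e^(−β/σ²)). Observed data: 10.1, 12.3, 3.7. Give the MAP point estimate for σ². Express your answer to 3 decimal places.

σ̂²_MAP = 4.202

Sum of squared deviations about the known mean: SS = (10.1−9)² + (12.3−9)² + (3.7−9)² = 40.19.
The Normal likelihood contributes (σ²)^(−n/2) exp(−SS/(2σ²)), so the posterior is Inverse-Gamma(α + n/2, β + SS/2) = Inverse-Gamma(6.4, 31.095).
The mode of Inverse-Gamma(a, b) is b/(a+1) = 31.095/7.4 ≈ 4.202.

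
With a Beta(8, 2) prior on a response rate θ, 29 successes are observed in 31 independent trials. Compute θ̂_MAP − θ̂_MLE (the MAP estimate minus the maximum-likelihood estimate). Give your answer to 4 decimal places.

Posterior is Beta(37, 4); MAP = (37−1)/(41−2) = 36/39 ≈ 0.92308.
MLE ignores the prior: θ̂_MLE = k/n = 29/31 ≈ 0.93548.
Difference = 36/39 − 29/31 = -5/403 ≈ -0.0124.

MAP − MLE = -0.0124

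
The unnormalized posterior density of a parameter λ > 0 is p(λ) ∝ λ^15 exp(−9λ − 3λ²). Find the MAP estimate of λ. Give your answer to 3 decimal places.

λ̂_MAP = 1.000

ℓ'(λ) = 15/λ − 9 − 6λ. Setting this to zero and multiplying by λ: 6λ² + 9λ − 15 = 0.
λ = (−9 + √(9² + 4·6·15)) / (2·6) = (−9 + √441) / 12 = (−9 + 21)/12 = 1.
ℓ''(λ) = −15/λ² − 6 < 0, confirming a maximum.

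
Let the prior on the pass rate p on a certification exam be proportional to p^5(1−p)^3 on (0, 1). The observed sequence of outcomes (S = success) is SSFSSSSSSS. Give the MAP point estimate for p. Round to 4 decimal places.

p̂_MAP = 0.7778

The prior density ∝ p^5(1−p)^3 is the kernel of Beta(6, 4).
Data: 9 successes in 10 trials (from the sequence). The binomial likelihood contributes p^9(1−p)^1, so the posterior is Beta(6+9, 4+1) = Beta(15, 5).
For Beta(a, b) with a, b > 1 the mode is (a−1)/(a+b−2) = 14/18 ≈ 0.7778.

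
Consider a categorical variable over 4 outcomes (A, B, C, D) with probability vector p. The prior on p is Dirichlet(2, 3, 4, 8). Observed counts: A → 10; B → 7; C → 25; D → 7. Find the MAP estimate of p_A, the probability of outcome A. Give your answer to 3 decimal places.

The posterior is Dirichlet(αᵢ + nᵢ) = Dirichlet(12, 10, 29, 15).
For a Dirichlet(a₁,…,a_K) with all aᵢ > 1, the mode has j-th component (aⱼ − 1)/(Σaᵢ − K).
Here Σaᵢ = 66 and K = 4, so p_A = (12 − 1)/(66 − 4) = 11/62 ≈ 0.177.

MAP estimate of p_A = 0.177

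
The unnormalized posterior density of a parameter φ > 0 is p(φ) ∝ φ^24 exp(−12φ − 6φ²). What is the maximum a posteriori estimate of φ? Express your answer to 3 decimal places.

φ̂_MAP = 1.000

ℓ'(φ) = 24/φ − 12 − 12φ. Setting this to zero and multiplying by φ: 12φ² + 12φ − 24 = 0.
φ = (−12 + √(12² + 4·12·24)) / (2·12) = (−12 + √1296) / 24 = (−12 + 36)/24 = 1.
ℓ''(φ) = −24/φ² − 12 < 0, confirming a maximum.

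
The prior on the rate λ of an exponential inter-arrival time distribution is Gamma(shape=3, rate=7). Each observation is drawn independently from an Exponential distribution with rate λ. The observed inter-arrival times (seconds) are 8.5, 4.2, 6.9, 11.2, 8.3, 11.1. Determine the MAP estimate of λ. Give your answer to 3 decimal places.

λ̂_MAP = 0.140

The Exponential(rate=λ) likelihood is ∝ λ^n e^(−λΣtᵢ). Here n = 6 and Σtᵢ = 8.5 + 4.2 + 6.9 + 11.2 + 8.3 + 11.1 = 50.2.
Posterior ∝ λ^2e^(−7λ) · λ^6e^(−50.2λ) = λ^8e^(−57.2λ), i.e. Gamma(9, 57.2).
Mode = (a−1)/b = 8/57.2 ≈ 0.140.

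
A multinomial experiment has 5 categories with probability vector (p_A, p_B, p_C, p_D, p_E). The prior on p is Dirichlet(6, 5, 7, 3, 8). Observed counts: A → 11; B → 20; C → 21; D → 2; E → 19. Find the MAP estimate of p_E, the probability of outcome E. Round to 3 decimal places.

MAP estimate of p_E = 0.268

The posterior is Dirichlet(αᵢ + nᵢ) = Dirichlet(17, 25, 28, 5, 27).
For a Dirichlet(a₁,…,a_K) with all aᵢ > 1, the mode has j-th component (aⱼ − 1)/(Σaᵢ − K).
Here Σaᵢ = 102 and K = 5, so p_E = (27 − 1)/(102 − 5) = 26/97 ≈ 0.268.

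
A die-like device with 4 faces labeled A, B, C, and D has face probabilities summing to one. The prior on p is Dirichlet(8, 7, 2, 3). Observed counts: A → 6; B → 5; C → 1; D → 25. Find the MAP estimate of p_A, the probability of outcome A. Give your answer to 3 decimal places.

MAP estimate of p_A = 0.245

The posterior is Dirichlet(αᵢ + nᵢ) = Dirichlet(14, 12, 3, 28).
For a Dirichlet(a₁,…,a_K) with all aᵢ > 1, the mode has j-th component (aⱼ − 1)/(Σaᵢ − K).
Here Σaᵢ = 57 and K = 4, so p_A = (14 − 1)/(57 − 4) = 13/53 ≈ 0.245.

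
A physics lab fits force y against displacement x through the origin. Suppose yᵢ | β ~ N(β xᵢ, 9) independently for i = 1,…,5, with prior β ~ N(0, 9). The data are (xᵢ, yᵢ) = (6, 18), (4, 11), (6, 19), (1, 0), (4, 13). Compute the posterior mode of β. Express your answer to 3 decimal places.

β̂_MAP = 3.000

log p(β | y) = −Σ(yᵢ − βxᵢ)²/(2·9) − β²/(2·9) + const.
Setting the derivative to zero: Σxᵢ(yᵢ − βxᵢ)/9 − β/9 = 0, so β = Σxᵢyᵢ / (Σxᵢ² + σ²/τ²).
Σxᵢyᵢ = 6·18 + 4·11 + 6·19 + 1·0 + 4·13 = 318; Σxᵢ² = 105; σ²/τ² = 1.
β̂_MAP = 318 / (105 + 1) = 318/106 ≈ 3.000.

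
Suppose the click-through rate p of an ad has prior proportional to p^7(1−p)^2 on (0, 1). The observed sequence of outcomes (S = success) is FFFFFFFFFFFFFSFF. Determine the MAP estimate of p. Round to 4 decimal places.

p̂_MAP = 0.3200

The prior density ∝ p^7(1−p)^2 is the kernel of Beta(8, 3).
Data: 1 success in 16 trials (from the sequence). The binomial likelihood contributes p(1−p)^15, so the posterior is Beta(8+1, 3+15) = Beta(9, 18).
For Beta(a, b) with a, b > 1 the mode is (a−1)/(a+b−2) = 8/25 ≈ 0.3200.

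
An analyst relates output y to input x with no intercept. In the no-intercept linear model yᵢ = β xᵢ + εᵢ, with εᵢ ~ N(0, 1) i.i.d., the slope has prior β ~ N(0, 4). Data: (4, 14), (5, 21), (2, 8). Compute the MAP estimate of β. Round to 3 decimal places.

β̂_MAP = 3.912

log p(β | y) = −Σ(yᵢ − βxᵢ)²/(2·1) − β²/(2·4) + const.
Setting the derivative to zero: Σxᵢ(yᵢ − βxᵢ)/1 − β/4 = 0, so β = Σxᵢyᵢ / (Σxᵢ² + σ²/τ²).
Σxᵢyᵢ = 4·14 + 5·21 + 2·8 = 177; Σxᵢ² = 45; σ²/τ² = 0.25.
β̂_MAP = 177 / (45 + 0.25) = 177/45.25 ≈ 3.912.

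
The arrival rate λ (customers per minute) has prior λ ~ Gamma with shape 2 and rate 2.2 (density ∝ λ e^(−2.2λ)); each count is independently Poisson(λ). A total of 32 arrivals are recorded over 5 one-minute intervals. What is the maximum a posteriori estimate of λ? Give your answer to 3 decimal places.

Σxᵢ = 32, n = 5.
Posterior ∝ λe^(−2.2λ) · λ^32e^(−5λ) = λ^33e^(−7.2λ), i.e. Gamma(shape=34, rate=7.2).
The mode of a Gamma(a, b) with a ≥ 1 (shape–rate) is (a−1)/b = 33/7.2 ≈ 4.583.

λ̂_MAP = 4.583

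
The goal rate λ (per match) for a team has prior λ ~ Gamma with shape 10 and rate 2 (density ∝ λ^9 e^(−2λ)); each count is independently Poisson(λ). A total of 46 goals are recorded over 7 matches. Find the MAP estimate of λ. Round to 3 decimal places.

λ̂_MAP = 6.111

Σxᵢ = 46, n = 7.
Posterior ∝ λ^9e^(−2λ) · λ^46e^(−7λ) = λ^55e^(−9λ), i.e. Gamma(shape=56, rate=9).
The mode of a Gamma(a, b) with a ≥ 1 (shape–rate) is (a−1)/b = 55/9 ≈ 6.111.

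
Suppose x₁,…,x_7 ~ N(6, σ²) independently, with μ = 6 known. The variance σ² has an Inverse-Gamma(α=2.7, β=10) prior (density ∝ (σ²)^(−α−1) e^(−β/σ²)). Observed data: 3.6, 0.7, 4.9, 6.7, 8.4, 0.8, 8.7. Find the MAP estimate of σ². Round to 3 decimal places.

Sum of squared deviations about the known mean: SS = (3.6−6)² + (0.7−6)² + (4.9−6)² + (6.7−6)² + (8.4−6)² + (0.8−6)² + (8.7−6)² = 75.64.
The Normal likelihood contributes (σ²)^(−n/2) exp(−SS/(2σ²)), so the posterior is Inverse-Gamma(α + n/2, β + SS/2) = Inverse-Gamma(6.2, 47.82).
The mode of Inverse-Gamma(a, b) is b/(a+1) = 47.82/7.2 ≈ 6.642.

σ̂²_MAP = 6.642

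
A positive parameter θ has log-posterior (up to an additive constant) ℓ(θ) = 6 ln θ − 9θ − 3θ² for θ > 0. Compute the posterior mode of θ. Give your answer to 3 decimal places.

ℓ'(θ) = 6/θ − 9 − 6θ. Setting this to zero and multiplying by θ: 6θ² + 9θ − 6 = 0.
θ = (−9 + √(9² + 4·6·6)) / (2·6) = (−9 + √225) / 12 = (−9 + 15)/12 = 1/2.
ℓ''(θ) = −6/θ² − 6 < 0, confirming a maximum.

θ̂_MAP = 0.500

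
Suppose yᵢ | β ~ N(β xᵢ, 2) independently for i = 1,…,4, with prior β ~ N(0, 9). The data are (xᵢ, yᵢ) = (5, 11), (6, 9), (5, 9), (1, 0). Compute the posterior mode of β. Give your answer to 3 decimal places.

β̂_MAP = 1.766

log p(β | y) = −Σ(yᵢ − βxᵢ)²/(2·2) − β²/(2·9) + const.
Setting the derivative to zero: Σxᵢ(yᵢ − βxᵢ)/2 − β/9 = 0, so β = Σxᵢyᵢ / (Σxᵢ² + σ²/τ²).
Σxᵢyᵢ = 5·11 + 6·9 + 5·9 + 1·0 = 154; Σxᵢ² = 87; σ²/τ² = 2/9.
β̂_MAP = 154 / (87 + 2/9) = 154/(785/9) = 1386/785 ≈ 1.766.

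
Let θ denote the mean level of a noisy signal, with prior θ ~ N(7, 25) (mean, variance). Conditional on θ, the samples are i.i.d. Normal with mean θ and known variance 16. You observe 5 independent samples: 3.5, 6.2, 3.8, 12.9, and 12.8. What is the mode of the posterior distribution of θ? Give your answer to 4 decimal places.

n = 5; x̄ = (3.5 + 6.2 + 3.8 + 12.9 + 12.8)/5 = 39.2/5 = 7.84.
For a Normal prior and Normal likelihood with known variance, the posterior is Normal; its mode equals its mean, the precision-weighted average.
Prior precision 1/σ₀² = 1/25 = 0.04; data precision n/σ² = 5/16 = 0.3125.
θ̂ = (0.04·7 + 0.3125·7.84) / (0.04 + 0.3125) = 2.73/0.3525 = 364/47 ≈ 7.7447.

θ̂_MAP = 7.7447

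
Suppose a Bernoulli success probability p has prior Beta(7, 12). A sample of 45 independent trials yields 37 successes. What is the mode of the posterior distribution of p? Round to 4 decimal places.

p̂_MAP = 0.6935

Prior: Beta(7, 12).
Data: 37 successes in 45 trials. The binomial likelihood contributes p^37(1−p)^8, so the posterior is Beta(7+37, 12+8) = Beta(44, 20).
For Beta(a, b) with a, b > 1 the mode is (a−1)/(a+b−2) = 43/62 ≈ 0.6935.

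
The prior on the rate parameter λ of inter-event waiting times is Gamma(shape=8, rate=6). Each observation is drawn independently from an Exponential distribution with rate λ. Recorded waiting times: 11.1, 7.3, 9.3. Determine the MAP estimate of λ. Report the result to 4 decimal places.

The Exponential(rate=λ) likelihood is ∝ λ^n e^(−λΣtᵢ). Here n = 3 and Σtᵢ = 11.1 + 7.3 + 9.3 = 27.7.
Posterior ∝ λ^7e^(−6λ) · λ^3e^(−27.7λ) = λ^10e^(−33.7λ), i.e. Gamma(11, 33.7).
Mode = (a−1)/b = 10/33.7 ≈ 0.2967.

λ̂_MAP = 0.2967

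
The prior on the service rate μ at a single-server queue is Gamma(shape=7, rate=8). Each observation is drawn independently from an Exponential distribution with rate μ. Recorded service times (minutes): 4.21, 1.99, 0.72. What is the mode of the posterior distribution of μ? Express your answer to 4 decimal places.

The Exponential(rate=μ) likelihood is ∝ μ^n e^(−μΣtᵢ). Here n = 3 and Σtᵢ = 4.21 + 1.99 + 0.72 = 6.92.
Posterior ∝ μ^6e^(−8μ) · μ^3e^(−6.92μ) = μ^9e^(−14.92μ), i.e. Gamma(10, 14.92).
Mode = (a−1)/b = 9/14.92 ≈ 0.6032.

μ̂_MAP = 0.6032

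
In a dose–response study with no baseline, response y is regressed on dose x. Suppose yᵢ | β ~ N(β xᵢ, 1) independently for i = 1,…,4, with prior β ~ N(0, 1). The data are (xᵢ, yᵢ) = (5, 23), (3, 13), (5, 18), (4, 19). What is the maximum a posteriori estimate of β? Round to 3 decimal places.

β̂_MAP = 4.211

log p(β | y) = −Σ(yᵢ − βxᵢ)²/(2·1) − β²/(2·1) + const.
Setting the derivative to zero: Σxᵢ(yᵢ − βxᵢ)/1 − β/1 = 0, so β = Σxᵢyᵢ / (Σxᵢ² + σ²/τ²).
Σxᵢyᵢ = 5·23 + 3·13 + 5·18 + 4·19 = 320; Σxᵢ² = 75; σ²/τ² = 1.
β̂_MAP = 320 / (75 + 1) = 320/76 ≈ 4.211.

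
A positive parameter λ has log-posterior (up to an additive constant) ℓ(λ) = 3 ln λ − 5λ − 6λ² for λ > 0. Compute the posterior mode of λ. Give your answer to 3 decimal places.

λ̂_MAP = 0.333

ℓ'(λ) = 3/λ − 5 − 12λ. Setting this to zero and multiplying by λ: 12λ² + 5λ − 3 = 0.
λ = (−5 + √(5² + 4·12·3)) / (2·12) = (−5 + √169) / 24 = (−5 + 13)/24 = 1/3.
ℓ''(λ) = −3/λ² − 12 < 0, confirming a maximum.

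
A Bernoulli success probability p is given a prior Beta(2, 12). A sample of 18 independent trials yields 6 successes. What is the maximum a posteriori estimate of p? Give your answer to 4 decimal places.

Prior: Beta(2, 12).
Data: 6 successes in 18 trials. The binomial likelihood contributes p^6(1−p)^12, so the posterior is Beta(2+6, 12+12) = Beta(8, 24).
For Beta(a, b) with a, b > 1 the mode is (a−1)/(a+b−2) = 7/30 ≈ 0.2333.

p̂_MAP = 0.2333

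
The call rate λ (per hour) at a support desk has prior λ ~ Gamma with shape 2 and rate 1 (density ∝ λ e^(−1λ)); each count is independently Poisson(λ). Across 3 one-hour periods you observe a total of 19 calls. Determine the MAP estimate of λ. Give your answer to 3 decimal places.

λ̂_MAP = 5.000

Σxᵢ = 19, n = 3.
Posterior ∝ λe^(−1λ) · λ^19e^(−3λ) = λ^20e^(−4λ), i.e. Gamma(shape=21, rate=4).
The mode of a Gamma(a, b) with a ≥ 1 (shape–rate) is (a−1)/b = 20/4 ≈ 5.000.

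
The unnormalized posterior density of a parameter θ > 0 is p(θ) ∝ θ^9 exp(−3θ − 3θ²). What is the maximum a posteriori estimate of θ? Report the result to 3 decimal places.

ℓ'(θ) = 9/θ − 3 − 6θ. Setting this to zero and multiplying by θ: 6θ² + 3θ − 9 = 0.
θ = (−3 + √(3² + 4·6·9)) / (2·6) = (−3 + √225) / 12 = (−3 + 15)/12 = 1.
ℓ''(θ) = −9/θ² − 6 < 0, confirming a maximum.

θ̂_MAP = 1.000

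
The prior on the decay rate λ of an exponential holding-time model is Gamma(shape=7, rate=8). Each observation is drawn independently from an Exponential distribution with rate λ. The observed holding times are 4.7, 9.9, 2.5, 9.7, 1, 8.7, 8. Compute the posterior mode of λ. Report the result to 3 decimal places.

The Exponential(rate=λ) likelihood is ∝ λ^n e^(−λΣtᵢ). Here n = 7 and Σtᵢ = 4.7 + 9.9 + 2.5 + 9.7 + 1 + 8.7 + 8 = 44.5.
Posterior ∝ λ^6e^(−8λ) · λ^7e^(−44.5λ) = λ^13e^(−52.5λ), i.e. Gamma(14, 52.5).
Mode = (a−1)/b = 13/52.5 ≈ 0.248.

λ̂_MAP = 0.248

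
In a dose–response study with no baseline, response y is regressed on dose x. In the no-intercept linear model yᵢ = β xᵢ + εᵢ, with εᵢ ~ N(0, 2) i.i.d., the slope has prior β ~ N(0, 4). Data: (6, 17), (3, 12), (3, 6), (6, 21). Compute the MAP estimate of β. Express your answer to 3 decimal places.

log p(β | y) = −Σ(yᵢ − βxᵢ)²/(2·2) − β²/(2·4) + const.
Setting the derivative to zero: Σxᵢ(yᵢ − βxᵢ)/2 − β/4 = 0, so β = Σxᵢyᵢ / (Σxᵢ² + σ²/τ²).
Σxᵢyᵢ = 6·17 + 3·12 + 3·6 + 6·21 = 282; Σxᵢ² = 90; σ²/τ² = 0.5.
β̂_MAP = 282 / (90 + 0.5) = 282/90.5 ≈ 3.116.

β̂_MAP = 3.116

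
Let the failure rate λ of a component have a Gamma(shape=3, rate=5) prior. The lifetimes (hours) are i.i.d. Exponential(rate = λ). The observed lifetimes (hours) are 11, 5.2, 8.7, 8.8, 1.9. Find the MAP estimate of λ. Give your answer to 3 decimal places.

λ̂_MAP = 0.172

The Exponential(rate=λ) likelihood is ∝ λ^n e^(−λΣtᵢ). Here n = 5 and Σtᵢ = 11 + 5.2 + 8.7 + 8.8 + 1.9 = 35.6.
Posterior ∝ λ^2e^(−5λ) · λ^5e^(−35.6λ) = λ^7e^(−40.6λ), i.e. Gamma(8, 40.6).
Mode = (a−1)/b = 7/40.6 ≈ 0.172.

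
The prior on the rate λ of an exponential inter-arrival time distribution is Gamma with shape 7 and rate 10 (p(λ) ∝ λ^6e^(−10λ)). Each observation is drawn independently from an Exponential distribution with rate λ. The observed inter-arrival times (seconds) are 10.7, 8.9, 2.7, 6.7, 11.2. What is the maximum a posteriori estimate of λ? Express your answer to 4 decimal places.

λ̂_MAP = 0.2191

The Exponential(rate=λ) likelihood is ∝ λ^n e^(−λΣtᵢ). Here n = 5 and Σtᵢ = 10.7 + 8.9 + 2.7 + 6.7 + 11.2 = 40.2.
Posterior ∝ λ^6e^(−10λ) · λ^5e^(−40.2λ) = λ^11e^(−50.2λ), i.e. Gamma(12, 50.2).
Mode = (a−1)/b = 11/50.2 ≈ 0.2191.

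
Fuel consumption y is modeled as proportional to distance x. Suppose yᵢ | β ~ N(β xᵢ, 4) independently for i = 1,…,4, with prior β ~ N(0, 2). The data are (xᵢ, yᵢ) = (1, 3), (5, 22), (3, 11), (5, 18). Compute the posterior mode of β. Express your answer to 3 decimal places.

log p(β | y) = −Σ(yᵢ − βxᵢ)²/(2·4) − β²/(2·2) + const.
Setting the derivative to zero: Σxᵢ(yᵢ − βxᵢ)/4 − β/2 = 0, so β = Σxᵢyᵢ / (Σxᵢ² + σ²/τ²).
Σxᵢyᵢ = 1·3 + 5·22 + 3·11 + 5·18 = 236; Σxᵢ² = 60; σ²/τ² = 2.
β̂_MAP = 236 / (60 + 2) = 236/62 ≈ 3.806.

β̂_MAP = 3.806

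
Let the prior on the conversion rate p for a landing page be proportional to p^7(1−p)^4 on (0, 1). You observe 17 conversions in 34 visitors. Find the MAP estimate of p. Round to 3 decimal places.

The prior density ∝ p^7(1−p)^4 is the kernel of Beta(8, 5).
Data: 17 successes in 34 trials. The binomial likelihood contributes p^17(1−p)^17, so the posterior is Beta(8+17, 5+17) = Beta(25, 22).
For Beta(a, b) with a, b > 1 the mode is (a−1)/(a+b−2) = 24/45 ≈ 0.533.

p̂_MAP = 0.533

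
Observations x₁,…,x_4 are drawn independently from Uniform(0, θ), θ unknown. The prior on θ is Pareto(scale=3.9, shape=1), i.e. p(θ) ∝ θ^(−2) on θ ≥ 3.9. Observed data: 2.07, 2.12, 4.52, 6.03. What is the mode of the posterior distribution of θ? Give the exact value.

θ̂_MAP = 6.03

The Uniform(0, θ) likelihood is θ^(−n) for θ ≥ max(xᵢ), zero otherwise. Here max(xᵢ) = 6.03.
Posterior ∝ θ^(−2) · θ^(−4) = θ^(−6) on θ ≥ max(3.9, 6.03) = 6.03.
This density is strictly decreasing in θ, so the posterior mode lies at the lower boundary of the support.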